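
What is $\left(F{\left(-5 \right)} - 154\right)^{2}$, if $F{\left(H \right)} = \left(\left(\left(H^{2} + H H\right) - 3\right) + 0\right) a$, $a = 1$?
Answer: $11449$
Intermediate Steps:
$F{\left(H \right)} = -3 + 2 H^{2}$ ($F{\left(H \right)} = \left(\left(\left(H^{2} + H H\right) - 3\right) + 0\right) 1 = \left(\left(\left(H^{2} + H^{2}\right) - 3\right) + 0\right) 1 = \left(\left(2 H^{2} - 3\right) + 0\right) 1 = \left(\left(-3 + 2 H^{2}\right) + 0\right) 1 = \left(-3 + 2 H^{2}\right) 1 = -3 + 2 H^{2}$)
$\left(F{\left(-5 \right)} - 154\right)^{2} = \left(\left(-3 + 2 \left(-5\right)^{2}\right) - 154\right)^{2} = \left(\left(-3 + 2 \cdot 25\right) - 154\right)^{2} = \left(\left(-3 + 50\right) - 154\right)^{2} = \left(47 - 154\right)^{2} = \left(-107\right)^{2} = 11449$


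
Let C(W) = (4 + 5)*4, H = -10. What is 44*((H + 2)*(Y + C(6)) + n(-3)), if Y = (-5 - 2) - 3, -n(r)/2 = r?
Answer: -8888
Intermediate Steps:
n(r) = -2*r
Y = -10 (Y = -7 - 3 = -10)
C(W) = 36 (C(W) = 9*4 = 36)
44*((H + 2)*(Y + C(6)) + n(-3)) = 44*((-10 + 2)*(-10 + 36) - 2*(-3)) = 44*(-8*26 + 6) = 44*(-208 + 6) = 44*(-202) = -8888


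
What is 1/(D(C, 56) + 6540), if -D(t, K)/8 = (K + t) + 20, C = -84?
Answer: 1/6604 ≈ 0.00015142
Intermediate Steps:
D(t, K) = -160 - 8*K - 8*t (D(t, K) = -8*((K + t) + 20) = -8*(20 + K + t) = -160 - 8*K - 8*t)
1/(D(C, 56) + 6540) = 1/((-160 - 8*56 - 8*(-84)) + 6540) = 1/((-160 - 448 + 672) + 6540) = 1/(64 + 6540) = 1/6604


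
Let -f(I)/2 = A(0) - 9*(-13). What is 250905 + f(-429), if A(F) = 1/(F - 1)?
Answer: 250673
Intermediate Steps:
A(F) = 1/(-1 + F)
f(I) = -232 (f(I) = -2*(1/(-1 + 0) - 9*(-13)) = -2*(1/(-1) + 117) = -2*(-1 + 117) = -2*116 = -232)
250905 + f(-429) = 250905 - 232 = 250673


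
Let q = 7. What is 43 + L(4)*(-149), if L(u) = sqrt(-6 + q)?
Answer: -106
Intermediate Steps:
L(u) = 1 (L(u) = sqrt(-6 + 7) = sqrt(1) = 1)
43 + L(4)*(-149) = 43 + 1*(-149) = 43 - 149 = -106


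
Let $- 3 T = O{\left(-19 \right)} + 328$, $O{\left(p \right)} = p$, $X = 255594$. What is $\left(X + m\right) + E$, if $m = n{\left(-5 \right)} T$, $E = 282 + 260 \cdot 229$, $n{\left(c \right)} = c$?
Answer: $315931$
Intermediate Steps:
$T = -103$ ($T = - \frac{-19 + 328}{3} = \left(- \frac{1}{3}\right) 309 = -103$)
$E = 59822$ ($E = 282 + 59540 = 59822$)
$m = 515$ ($m = \left(-5\right) \left(-103\right) = 515$)
$\left(X + m\right) + E = \left(255594 + 515\right) + 59822 = 256109 + 59822 = 315931$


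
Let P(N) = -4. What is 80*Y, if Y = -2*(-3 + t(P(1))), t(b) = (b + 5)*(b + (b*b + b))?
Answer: -800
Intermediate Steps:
t(b) = (5 + b)*(b² + 2*b) (t(b) = (5 + b)*(b + (b² + b)) = (5 + b)*(b + (b + b²)) = (5 + b)*(b² + 2*b))
Y = -10 (Y = -2*(-3 - 4*(10 + (-4)² + 7*(-4))) = -2*(-3 - 4*(10 + 16 - 28)) = -2*(-3 - 4*(-2)) = -2*(-3 + 8) = -2*5 = -10)
80*Y = 80*(-10) = -800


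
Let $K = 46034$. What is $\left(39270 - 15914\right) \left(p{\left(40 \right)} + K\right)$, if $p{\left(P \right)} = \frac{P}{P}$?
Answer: $1075193460$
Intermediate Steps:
$p{\left(P \right)} = 1$
$\left(39270 - 15914\right) \left(p{\left(40 \right)} + K\right) = \left(39270 - 15914\right) \left(1 + 46034\right) = 23356 \cdot 46035 = 1075193460$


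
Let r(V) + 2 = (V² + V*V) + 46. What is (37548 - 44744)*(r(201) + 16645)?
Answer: -701545236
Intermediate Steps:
r(V) = 44 + 2*V² (r(V) = -2 + ((V² + V*V) + 46) = -2 + ((V² + V²) + 46) = -2 + (2*V² + 46) = -2 + (46 + 2*V²) = 44 + 2*V²)
(37548 - 44744)*(r(201) + 16645) = (37548 - 44744)*((44 + 2*201²) + 16645) = -7196*((44 + 2*40401) + 16645) = -7196*((44 + 80802) + 16645) = -7196*(80846 + 16645) = -7196*97491 = -701545236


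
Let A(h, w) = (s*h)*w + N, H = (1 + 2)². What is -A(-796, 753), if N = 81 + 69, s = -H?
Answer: -5394642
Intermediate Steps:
H = 9 (H = 3² = 9)
s = -9 (s = -1*9 = -9)
N = 150
A(h, w) = 150 - 9*h*w (A(h, w) = (-9*h)*w + 150 = -9*h*w + 150 = 150 - 9*h*w)
-A(-796, 753) = -(150 - 9*(-796)*753) = -(150 + 5394492) = -1*5394642 = -5394642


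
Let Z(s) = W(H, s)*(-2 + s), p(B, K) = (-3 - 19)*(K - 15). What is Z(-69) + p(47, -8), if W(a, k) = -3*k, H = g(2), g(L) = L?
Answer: -14191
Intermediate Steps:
H = 2
p(B, K) = 330 - 22*K (p(B, K) = -22*(-15 + K) = 330 - 22*K)
Z(s) = -3*s*(-2 + s) (Z(s) = (-3*s)*(-2 + s) = -3*s*(-2 + s))
Z(-69) + p(47, -8) = 3*(-69)*(2 - 1*(-69)) + (330 - 22*(-8)) = 3*(-69)*(2 + 69) + (330 + 176) = 3*(-69)*71 + 506 = -14697 + 506 = -14191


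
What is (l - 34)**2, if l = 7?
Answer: 729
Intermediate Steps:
(l - 34)**2 = (7 - 34)**2 = (-27)**2 = 729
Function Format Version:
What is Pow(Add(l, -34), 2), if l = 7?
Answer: 729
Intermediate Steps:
Pow(Add(l, -34), 2) = Pow(Add(7, -34), 2) = Pow(-27, 2) = 729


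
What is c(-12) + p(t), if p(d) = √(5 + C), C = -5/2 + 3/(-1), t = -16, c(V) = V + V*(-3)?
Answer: 24 + I*√2/2 ≈ 24.0 + 0.70711*I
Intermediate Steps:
c(V) = -2*V (c(V) = V - 3*V = -2*V)
C = -11/2 (C = -5*½ + 3*(-1) = -5/2 - 3 = -11/2 ≈ -5.5000)
p(d) = I*√2/2 (p(d) = √(5 - 11/2) = √(-½) = I*√2/2)
c(-12) + p(t) = -2*(-12) + I*√2/2 = 24 + I*√2/2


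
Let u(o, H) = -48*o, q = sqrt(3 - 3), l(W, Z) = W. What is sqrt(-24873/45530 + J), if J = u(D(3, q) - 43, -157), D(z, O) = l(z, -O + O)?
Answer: 3*sqrt(442110095590)/45530 ≈ 43.812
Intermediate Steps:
q = 0 (q = sqrt(0) = 0)
D(z, O) = z
J = 1920 (J = -48*(3 - 43) = -48*(-40) = 1920)
sqrt(-24873/45530 + J) = sqrt(-24873/45530 + 1920) = sqrt(87392727/45530) = 3*sqrt(442110095590)/45530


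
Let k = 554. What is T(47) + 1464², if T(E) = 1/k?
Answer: 1187385985/554 ≈ 2.1433e+6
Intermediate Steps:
T(E) = 1/554
T(47) + 1464² = 1/554 + 1464² = 1/554 + 2143296 = 1187385985/554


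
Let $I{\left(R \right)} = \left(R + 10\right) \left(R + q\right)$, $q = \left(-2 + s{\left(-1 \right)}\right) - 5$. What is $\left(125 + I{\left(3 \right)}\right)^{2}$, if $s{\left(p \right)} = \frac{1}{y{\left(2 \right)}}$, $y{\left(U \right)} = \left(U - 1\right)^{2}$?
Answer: $7396$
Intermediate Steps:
$y{\left(U \right)} = \left(-1 + U\right)^{2}$
$s{\left(p \right)} = 1$ ($s{\left(p \right)} = \frac{1}{\left(-1 + 2\right)^{2}} = \frac{1}{1^{2}} = 1^{-1} = 1$)
$q = -6$ ($q = \left(-2 + 1\right) - 5 = -1 - 5 = -6$)
$I{\left(R \right)} = \left(-6 + R\right) \left(10 + R\right)$ ($I{\left(R \right)} = \left(R + 10\right) \left(R - 6\right) = \left(10 + R\right) \left(-6 + R\right) = \left(-6 + R\right) \left(10 + R\right)$)
$\left(125 + I{\left(3 \right)}\right)^{2} = \left(125 + \left(-60 + 3^{2} + 4 \cdot 3\right)\right)^{2} = \left(125 + \left(-60 + 9 + 12\right)\right)^{2} = \left(125 - 39\right)^{2} = 86^{2} = 7396$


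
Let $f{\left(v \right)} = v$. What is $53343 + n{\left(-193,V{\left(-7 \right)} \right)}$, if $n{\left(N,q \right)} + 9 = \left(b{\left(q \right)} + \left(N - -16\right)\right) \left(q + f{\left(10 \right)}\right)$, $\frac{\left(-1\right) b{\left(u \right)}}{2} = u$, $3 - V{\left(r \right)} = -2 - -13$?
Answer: $53012$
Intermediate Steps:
$V{\left(r \right)} = -8$ ($V{\left(r \right)} = 3 - \left(-2 - -13\right) = 3 - \left(-2 + 13\right) = 3 - 11 = -8$)
$b{\left(u \right)} = - 2 u$
$n{\left(N,q \right)} = -9 + \left(10 + q\right) \left(16 + N - 2 q\right)$ ($n{\left(N,q \right)} = -9 + \left(- 2 q + \left(N - -16\right)\right) \left(q + 10\right) = -9 + \left(- 2 q + \left(N + 16\right)\right) \left(10 + q\right) = -9 + \left(- 2 q + \left(16 + N\right)\right) \left(10 + q\right) = -9 + \left(16 + N - 2 q\right) \left(10 + q\right) = -9 + \left(10 + q\right) \left(16 + N - 2 q\right)$)
$53343 + n{\left(-193,V{\left(-7 \right)} \right)} = 53343 - \left(203 + 128\right) = 53343 + \left(151 + 32 - 128 - 1930 + 1544\right) = 53343 - 331 = 53012$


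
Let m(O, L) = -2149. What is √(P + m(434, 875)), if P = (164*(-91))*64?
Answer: 3*I*√106365 ≈ 978.41*I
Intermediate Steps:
P = -955136 (P = -14924*64 = -955136)
√(P + m(434, 875)) = √(-955136 - 2149) = √(-957285) = 3*I*√106365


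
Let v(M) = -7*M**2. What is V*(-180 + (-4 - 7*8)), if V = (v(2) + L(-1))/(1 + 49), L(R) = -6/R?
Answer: 528/5 ≈ 105.60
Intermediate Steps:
V = -11/25 (V = (-7*2**2 - 6/(-1))/(1 + 49) = (-7*4 - 6*(-1))/50 = (-28 + 6)*(1/50) = -22*1/50 = -11/25 ≈ -0.44000)
V*(-180 + (-4 - 7*8)) = -11*(-180 + (-4 - 7*8))/25 = -11*(-180 + (-4 - 56))/25 = -11*(-180 - 60)/25 = -11/25*(-240) = 528/5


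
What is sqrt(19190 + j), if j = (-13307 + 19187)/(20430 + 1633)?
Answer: 5*sqrt(373654423022)/22063 ≈ 138.53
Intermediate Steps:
j = 5880/22063 ≈ 0.26651
sqrt(19190 + j) = sqrt(19190 + 5880/22063) = sqrt(423394850/22063) = 5*sqrt(373654423022)/22063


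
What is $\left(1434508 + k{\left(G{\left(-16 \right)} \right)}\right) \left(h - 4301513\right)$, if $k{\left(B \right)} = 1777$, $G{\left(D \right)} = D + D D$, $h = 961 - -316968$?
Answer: $-5721561945440$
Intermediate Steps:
$h = 317929$ ($h = 961 + 316968 = 317929$)
$G{\left(D \right)} = D + D^{2}$
$\left(1434508 + k{\left(G{\left(-16 \right)} \right)}\right) \left(h - 4301513\right) = \left(1434508 + 1777\right) \left(317929 - 4301513\right) = 1436285 \left(317929 - 4301513\right) = 1436285 \left(-3983584\right) = -5721561945440$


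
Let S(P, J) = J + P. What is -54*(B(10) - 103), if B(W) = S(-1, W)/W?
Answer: 27567/5 ≈ 5513.4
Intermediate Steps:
B(W) = (-1 + W)/W (B(W) = (W - 1)/W = (-1 + W)/W)
-54*(B(10) - 103) = -54*((-1 + 10)/10 - 103) = -54*((⅒)*9 - 103) = -54*(9/10 - 103) = -54*(-1021/10) = 27567/5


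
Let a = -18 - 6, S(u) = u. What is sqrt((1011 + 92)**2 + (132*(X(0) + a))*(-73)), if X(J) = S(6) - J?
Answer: sqrt(1390057) ≈ 1179.0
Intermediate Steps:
a = -24
X(J) = 6 - J
sqrt((1011 + 92)**2 + (132*(X(0) + a))*(-73)) = sqrt((1011 + 92)**2 + (132*((6 - 1*0) - 24))*(-73)) = sqrt(1103**2 + (132*((6 + 0) - 24))*(-73)) = sqrt(1216609 + (132*(6 - 24))*(-73)) = sqrt(1216609 + (132*(-18))*(-73)) = sqrt(1216609 - 2376*(-73)) = sqrt(1216609 + 173448) = sqrt(1390057)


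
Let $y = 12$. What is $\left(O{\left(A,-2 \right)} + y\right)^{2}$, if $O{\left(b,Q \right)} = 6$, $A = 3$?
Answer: $324$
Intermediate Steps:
$\left(O{\left(A,-2 \right)} + y\right)^{2} = \left(6 + 12\right)^{2} = 18^{2} = 324$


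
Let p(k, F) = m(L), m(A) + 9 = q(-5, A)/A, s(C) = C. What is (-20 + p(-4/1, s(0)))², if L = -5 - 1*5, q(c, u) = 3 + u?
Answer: 80089/100 ≈ 800.89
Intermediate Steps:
L = -10 (L = -5 - 5 = -10)
m(A) = -9 + (3 + A)/A
p(k, F) = -83/10 (p(k, F) = -8 + 3/(-10) = -8 + 3*(-⅒) = -8 - 3/10 = -83/10)
(-20 + p(-4/1, s(0)))² = (-20 - 83/10)² = (-283/10)² = 80089/100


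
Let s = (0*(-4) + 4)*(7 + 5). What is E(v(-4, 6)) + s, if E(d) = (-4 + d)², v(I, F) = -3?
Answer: 97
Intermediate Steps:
s = 48 (s = (0 + 4)*12 = 4*12 = 48)
E(v(-4, 6)) + s = (-4 - 3)² + 48 = (-7)² + 48 = 49 + 48 = 97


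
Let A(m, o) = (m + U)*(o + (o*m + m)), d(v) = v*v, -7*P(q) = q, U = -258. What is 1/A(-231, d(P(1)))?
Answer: 49/5647461 ≈ 8.6765e-6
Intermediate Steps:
P(q) = -q/7
d(v) = v**2
A(m, o) = (-258 + m)*(m + o + m*o) (A(m, o) = (m - 258)*(o + (o*m + m)) = (-258 + m)*(o + (m*o + m)) = (-258 + m)*(o + (m + m*o)) = (-258 + m)*(m + o + m*o))
1/A(-231, d(P(1))) = 1/((-231)**2 - 258*(-231) - 258*(-1/7*1)**2 + (-1/7*1)**2*(-231)**2 - 257*(-231)*(-1/7*1)**2) = 1/(53361 + 59598 - 258*(-1/7)**2 + (-1/7)**2*53361 - 257*(-231)*(-1/7)**2) = 1/(53361 + 59598 - 258*1/49 + (1/49)*53361 - 257*(-231)*1/49) = 1/(53361 + 59598 - 258/49 + 1089 + 8481/7) = 1/(5647461/49) = 49/5647461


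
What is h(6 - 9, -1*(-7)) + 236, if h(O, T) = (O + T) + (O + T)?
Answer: 244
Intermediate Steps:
h(O, T) = 2*O + 2*T
h(6 - 9, -1*(-7)) + 236 = (2*(6 - 9) + 2*(-1*(-7))) + 236 = (2*(-3) + 2*7) + 236 = (-6 + 14) + 236 = 8 + 236 = 244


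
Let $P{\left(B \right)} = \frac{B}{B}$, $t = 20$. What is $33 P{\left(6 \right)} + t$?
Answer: $53$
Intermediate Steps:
$P{\left(B \right)} = 1$
$33 P{\left(6 \right)} + t = 33 \cdot 1 + 20 = 33 + 20 = 53$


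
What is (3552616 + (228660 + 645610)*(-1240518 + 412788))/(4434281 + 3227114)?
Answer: -723655954484/7661395 ≈ -94455.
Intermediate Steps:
(3552616 + (228660 + 645610)*(-1240518 + 412788))/(4434281 + 3227114) = (3552616 + 874270*(-827730))/7661395 = (3552616 - 723659507100)*(1/7661395) = -723655954484*1/7661395 = -723655954484/7661395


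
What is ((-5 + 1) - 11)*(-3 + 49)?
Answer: -690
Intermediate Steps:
((-5 + 1) - 11)*(-3 + 49) = (-4 - 11)*46 = -15*46 = -690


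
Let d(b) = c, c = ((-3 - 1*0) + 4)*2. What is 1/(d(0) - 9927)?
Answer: -1/9925 ≈ -0.00010076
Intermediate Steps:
c = 2 (c = ((-3 + 0) + 4)*2 = (-3 + 4)*2 = 1*2 = 2)
d(b) = 2
1/(d(0) - 9927) = 1/(2 - 9927) = 1/(-9925) = -1/9925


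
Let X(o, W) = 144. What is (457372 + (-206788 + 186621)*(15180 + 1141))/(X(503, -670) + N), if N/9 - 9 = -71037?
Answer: 36520915/71012 ≈ 514.29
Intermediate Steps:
N = -639252 (N = 81 + 9*(-71037) = 81 - 639333 = -639252)
(457372 + (-206788 + 186621)*(15180 + 1141))/(X(503, -670) + N) = (457372 + (-206788 + 186621)*(15180 + 1141))/(144 - 639252) = (457372 - 20167*16321)/(-639108) = (457372 - 329145607)*(-1/639108) = -328688235*(-1/639108) = 36520915/71012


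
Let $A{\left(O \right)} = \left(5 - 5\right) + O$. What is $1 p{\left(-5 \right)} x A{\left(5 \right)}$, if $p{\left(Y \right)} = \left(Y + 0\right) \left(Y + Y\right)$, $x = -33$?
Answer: $-8250$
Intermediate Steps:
$A{\left(O \right)} = O$ ($A{\left(O \right)} = 0 + O = O$)
$p{\left(Y \right)} = 2 Y^{2}$ ($p{\left(Y \right)} = Y 2 Y = 2 Y^{2}$)
$1 p{\left(-5 \right)} x A{\left(5 \right)} = 1 \cdot 2 \left(-5\right)^{2} \left(-33\right) 5 = 1 \cdot 2 \cdot 25 \left(-33\right) 5 = 1 \cdot 50 \left(-33\right) 5 = 50 \left(-33\right) 5 = \left(-1650\right) 5 = -8250$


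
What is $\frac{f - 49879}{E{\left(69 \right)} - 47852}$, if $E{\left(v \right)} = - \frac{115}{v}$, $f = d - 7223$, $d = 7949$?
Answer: $\frac{147459}{143561} \approx 1.0272$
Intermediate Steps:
$f = 726$ ($f = 7949 - 7223 = 726$)
$\frac{f - 49879}{E{\left(69 \right)} - 47852} = \frac{726 - 49879}{- \frac{115}{69} - 47852} = - \frac{49153}{\left(-115\right) \frac{1}{69} - 47852} = - \frac{49153}{- \frac{5}{3} - 47852} = - \frac{49153}{- \frac{143561}{3}} = \left(-49153\right) \left(- \frac{3}{143561}\right) = \frac{147459}{143561}$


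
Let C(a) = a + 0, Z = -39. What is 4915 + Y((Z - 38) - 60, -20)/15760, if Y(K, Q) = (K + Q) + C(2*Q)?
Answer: 393199/80 ≈ 4915.0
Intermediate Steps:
C(a) = a
Y(K, Q) = K + 3*Q (Y(K, Q) = (K + Q) + 2*Q = K + 3*Q)
4915 + Y((Z - 38) - 60, -20)/15760 = 4915 + (((-39 - 38) - 60) + 3*(-20))/15760 = 4915 + ((-77 - 60) - 60)*(1/15760) = 4915 + (-137 - 60)*(1/15760) = 4915 - 197*1/15760 = 4915 - 1/80 = 393199/80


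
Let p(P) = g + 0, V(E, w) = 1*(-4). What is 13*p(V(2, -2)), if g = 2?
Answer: 26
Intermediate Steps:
V(E, w) = -4
p(P) = 2 (p(P) = 2 + 0 = 2)
13*p(V(2, -2)) = 13*2 = 26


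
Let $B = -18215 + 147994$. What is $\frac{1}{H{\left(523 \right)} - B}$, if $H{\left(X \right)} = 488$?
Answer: $- \frac{1}{129291} \approx -7.7345 \cdot 10^{-6}$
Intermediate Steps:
$B = 129779$
$\frac{1}{H{\left(523 \right)} - B} = \frac{1}{488 - 129779} = \frac{1}{-129291} = - \frac{1}{129291}$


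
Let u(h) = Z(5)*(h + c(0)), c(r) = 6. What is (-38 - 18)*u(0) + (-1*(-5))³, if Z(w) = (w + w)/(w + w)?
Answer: -211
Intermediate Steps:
Z(w) = 1 (Z(w) = (2*w)/((2*w)) = (2*w)*(1/(2*w)) = 1)
u(h) = 6 + h (u(h) = 1*(h + 6) = 1*(6 + h) = 6 + h)
(-38 - 18)*u(0) + (-1*(-5))³ = (-38 - 18)*(6 + 0) + (-1*(-5))³ = -56*6 + 5³ = -336 + 125 = -211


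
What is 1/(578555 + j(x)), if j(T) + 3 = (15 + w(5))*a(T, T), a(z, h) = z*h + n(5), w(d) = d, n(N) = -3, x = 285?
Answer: 1/2202992 ≈ 4.5393e-7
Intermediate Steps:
a(z, h) = -3 + h*z (a(z, h) = z*h - 3 = h*z - 3 = -3 + h*z)
j(T) = -63 + 20*T² (j(T) = -3 + (15 + 5)*(-3 + T*T) = -3 + 20*(-3 + T²) = -3 + (-60 + 20*T²) = -63 + 20*T²)
1/(578555 + j(x)) = 1/(578555 + (-63 + 20*285²)) = 1/(578555 + (-63 + 20*81225)) = 1/(578555 + (-63 + 1624500)) = 1/(578555 + 1624437) = 1/2202992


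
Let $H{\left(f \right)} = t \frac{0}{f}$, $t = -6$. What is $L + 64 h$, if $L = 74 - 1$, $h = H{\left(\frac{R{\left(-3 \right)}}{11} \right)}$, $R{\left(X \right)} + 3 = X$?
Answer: $73$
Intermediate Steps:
$R{\left(X \right)} = -3 + X$
$H{\left(f \right)} = 0$ ($H{\left(f \right)} = - 6 \frac{0}{f} = \left(-6\right) 0 = 0$)
$h = 0$
$L = 73$
$L + 64 h = 73 + 64 \cdot 0 = 73 + 0 = 73$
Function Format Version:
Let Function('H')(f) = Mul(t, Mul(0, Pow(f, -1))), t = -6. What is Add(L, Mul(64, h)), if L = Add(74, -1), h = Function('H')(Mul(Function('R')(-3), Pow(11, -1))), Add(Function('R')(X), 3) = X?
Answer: 73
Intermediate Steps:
Function('R')(X) = Add(-3, X)
Function('H')(f) = 0 (Function('H')(f) = Mul(-6, Mul(0, Pow(f, -1))) = Mul(-6, 0) = 0)
h = 0
L = 73
Add(L, Mul(64, h)) = Add(73, Mul(64, 0)) = Add(73, 0) = 73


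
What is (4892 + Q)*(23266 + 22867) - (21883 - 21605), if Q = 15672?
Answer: 948678734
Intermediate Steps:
(4892 + Q)*(23266 + 22867) - (21883 - 21605) = (4892 + 15672)*(23266 + 22867) - (21883 - 21605) = 20564*46133 - 1*278 = 948679012 - 278 = 948678734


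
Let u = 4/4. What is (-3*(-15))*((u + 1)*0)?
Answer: 0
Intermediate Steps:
u = 1 (u = 4*(1/4) = 1)
(-3*(-15))*((u + 1)*0) = (-3*(-15))*((1 + 1)*0) = 45*(2*0) = 45*0 = 0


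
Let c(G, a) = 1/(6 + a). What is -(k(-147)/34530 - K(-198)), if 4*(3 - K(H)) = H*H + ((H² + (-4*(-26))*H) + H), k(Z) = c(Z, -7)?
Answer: -248641897/17265 ≈ -14402.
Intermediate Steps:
k(Z) = -1 (k(Z) = 1/(6 - 7) = 1/(-1) = -1)
K(H) = 3 - 105*H/4 - H²/2 (K(H) = 3 - (H*H + ((H² + (-4*(-26))*H) + H))/4 = 3 - (H² + ((H² + 104*H) + H))/4 = 3 - (H² + (H² + 105*H))/4 = 3 - (2*H² + 105*H)/4 = 3 + (-105*H/4 - H²/2) = 3 - 105*H/4 - H²/2)
-(k(-147)/34530 - K(-198)) = -(-1/34530 - (3 - 105/4*(-198) - ½*(-198)²)) = -(-1*1/34530 - (3 + 10395/2 - ½*39204)) = -(-1/34530 - (3 + 10395/2 - 19602)) = -(-1/34530 - 1*(-28803/2)) = -(-1/34530 + 28803/2) = -1*248641897/17265 = -248641897/17265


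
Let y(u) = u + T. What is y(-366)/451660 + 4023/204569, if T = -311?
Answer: 1678534967/92395634540 ≈ 0.018167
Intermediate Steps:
y(u) = -311 + u (y(u) = u - 311 = -311 + u)
y(-366)/451660 + 4023/204569 = (-311 - 366)/451660 + 4023/204569 = -677*1/451660 + 4023*(1/204569) = -677/451660 + 4023/204569 = 1678534967/92395634540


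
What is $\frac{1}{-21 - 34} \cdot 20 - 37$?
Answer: $- \frac{411}{11} \approx -37.364$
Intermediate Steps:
$\frac{1}{-21 - 34} \cdot 20 - 37 = \frac{1}{-55} \cdot 20 - 37 = \left(- \frac{1}{55}\right) 20 - 37 = - \frac{4}{11} - 37 = - \frac{411}{11}$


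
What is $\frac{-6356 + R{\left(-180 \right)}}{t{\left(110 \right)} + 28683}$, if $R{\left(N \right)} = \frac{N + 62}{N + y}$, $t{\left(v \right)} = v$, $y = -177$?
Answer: $- \frac{2268974}{10279101} \approx -0.22074$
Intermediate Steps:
$R{\left(N \right)} = \frac{62 + N}{-177 + N}$ ($R{\left(N \right)} = \frac{N + 62}{N - 177} = \frac{62 + N}{-177 + N}$)
$\frac{-6356 + R{\left(-180 \right)}}{t{\left(110 \right)} + 28683} = \frac{-6356 + \frac{62 - 180}{-177 - 180}}{110 + 28683} = \frac{-6356 + \frac{1}{-357} \left(-118\right)}{28793} = \left(-6356 - - \frac{118}{357}\right) \frac{1}{28793} = \left(-6356 + \frac{118}{357}\right) \frac{1}{28793} = \left(- \frac{2268974}{357}\right) \frac{1}{28793} = - \frac{2268974}{10279101}$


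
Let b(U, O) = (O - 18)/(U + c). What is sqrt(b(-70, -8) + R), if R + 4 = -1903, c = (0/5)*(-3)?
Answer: 2*I*sqrt(583905)/35 ≈ 43.665*I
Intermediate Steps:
c = 0 (c = (0*(1/5))*(-3) = 0*(-3) = 0)
R = -1907 (R = -4 - 1903 = -1907)
b(U, O) = (-18 + O)/U (b(U, O) = (O - 18)/(U + 0) = (-18 + O)/U)
sqrt(b(-70, -8) + R) = sqrt((-18 - 8)/(-70) - 1907) = sqrt(-1/70*(-26) - 1907) = sqrt(13/35 - 1907) = sqrt(-66732/35) = 2*I*sqrt(583905)/35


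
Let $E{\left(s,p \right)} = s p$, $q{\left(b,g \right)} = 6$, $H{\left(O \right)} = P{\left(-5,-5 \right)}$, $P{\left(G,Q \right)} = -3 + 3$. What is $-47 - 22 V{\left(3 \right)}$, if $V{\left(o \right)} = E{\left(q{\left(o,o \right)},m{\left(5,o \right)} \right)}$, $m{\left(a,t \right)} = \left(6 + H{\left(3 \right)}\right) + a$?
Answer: $-1499$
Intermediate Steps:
$P{\left(G,Q \right)} = 0$
$H{\left(O \right)} = 0$
$m{\left(a,t \right)} = 6 + a$ ($m{\left(a,t \right)} = \left(6 + 0\right) + a = 6 + a$)
$E{\left(s,p \right)} = p s$
$V{\left(o \right)} = 66$ ($V{\left(o \right)} = \left(6 + 5\right) 6 = 11 \cdot 6 = 66$)
$-47 - 22 V{\left(3 \right)} = -47 - 1452 = -1499$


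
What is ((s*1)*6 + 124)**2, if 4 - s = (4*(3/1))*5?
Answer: 44944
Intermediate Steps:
s = -56 (s = 4 - 4*(3/1)*5 = 4 - 4*(3*1)*5 = 4 - 4*3*5 = 4 - 12*5 = 4 - 1*60 = 4 - 60 = -56)
((s*1)*6 + 124)**2 = (-56*1*6 + 124)**2 = (-56*6 + 124)**2 = (-336 + 124)**2 = (-212)**2 = 44944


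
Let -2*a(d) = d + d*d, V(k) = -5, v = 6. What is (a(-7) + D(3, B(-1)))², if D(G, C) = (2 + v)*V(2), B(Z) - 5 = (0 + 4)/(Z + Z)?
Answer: 3721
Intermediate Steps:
a(d) = -d/2 - d²/2 (a(d) = -(d + d*d)/2 = -(d + d²)/2 = -d/2 - d²/2)
B(Z) = 5 + 2/Z (B(Z) = 5 + (0 + 4)/(Z + Z) = 5 + 4/((2*Z)) = 5 + 4*(1/(2*Z)) = 5 + 2/Z)
D(G, C) = -40 (D(G, C) = (2 + 6)*(-5) = 8*(-5) = -40)
(a(-7) + D(3, B(-1)))² = (-½*(-7)*(1 - 7) - 40)² = (-½*(-7)*(-6) - 40)² = (-21 - 40)² = (-61)² = 3721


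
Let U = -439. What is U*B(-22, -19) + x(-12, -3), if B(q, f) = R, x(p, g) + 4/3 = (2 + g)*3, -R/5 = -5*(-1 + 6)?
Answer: -164638/3 ≈ -54879.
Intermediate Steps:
R = 125 (R = -(-25)*(-1 + 6) = -(-25)*5 = -5*(-25) = 125)
x(p, g) = 14/3 + 3*g (x(p, g) = -4/3 + (2 + g)*3 = -4/3 + (6 + 3*g) = 14/3 + 3*g)
B(q, f) = 125
U*B(-22, -19) + x(-12, -3) = -439*125 + (14/3 + 3*(-3)) = -54875 + (14/3 - 9) = -54875 - 13/3 = -164638/3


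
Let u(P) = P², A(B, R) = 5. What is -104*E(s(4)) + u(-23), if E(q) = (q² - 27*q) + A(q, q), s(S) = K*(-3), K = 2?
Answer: -20583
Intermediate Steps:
s(S) = -6 (s(S) = 2*(-3) = -6)
E(q) = 5 + q² - 27*q (E(q) = (q² - 27*q) + 5 = 5 + q² - 27*q)
-104*E(s(4)) + u(-23) = -104*(5 + (-6)² - 27*(-6)) + (-23)² = -104*(5 + 36 + 162) + 529 = -104*203 + 529 = -21112 + 529 = -20583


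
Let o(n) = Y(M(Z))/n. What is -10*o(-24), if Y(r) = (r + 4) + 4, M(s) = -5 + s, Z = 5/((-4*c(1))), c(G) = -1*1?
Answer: 85/48 ≈ 1.7708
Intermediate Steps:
c(G) = -1
Z = 5/4 (Z = 5/((-4*(-1))) = 5/4 ≈ 1.2500)
Y(r) = 8 + r (Y(r) = (4 + r) + 4 = 8 + r)
o(n) = 17/(4*n) (o(n) = (8 + (-5 + 5/4))/n = (8 - 15/4)/n = 17/(4*n))
-10*o(-24) = -85/(2*(-24)) = -85*(-1)/(2*24) = -10*(-17/96) = 85/48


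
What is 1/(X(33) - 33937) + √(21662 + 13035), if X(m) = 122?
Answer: -1/33815 + √34697 ≈ 186.27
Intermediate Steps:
1/(X(33) - 33937) + √(21662 + 13035) = 1/(122 - 33937) + √(21662 + 13035) = 1/(-33815) + √34697 = -1/33815 + √34697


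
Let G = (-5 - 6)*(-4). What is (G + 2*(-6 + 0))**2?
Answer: 1024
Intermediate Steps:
G = 44 (G = -11*(-4) = 44)
(G + 2*(-6 + 0))**2 = (44 + 2*(-6 + 0))**2 = (44 + 2*(-6))**2 = (44 - 12)**2 = 32**2 = 1024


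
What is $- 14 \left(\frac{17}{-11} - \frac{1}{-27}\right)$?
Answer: $\frac{6272}{297} \approx 21.118$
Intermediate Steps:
$- 14 \left(\frac{17}{-11} - \frac{1}{-27}\right) = - 14 \left(17 \left(- \frac{1}{11}\right) - - \frac{1}{27}\right) = - 14 \left(- \frac{17}{11} + \frac{1}{27}\right) = \left(-14\right) \left(- \frac{448}{297}\right) = \frac{6272}{297}$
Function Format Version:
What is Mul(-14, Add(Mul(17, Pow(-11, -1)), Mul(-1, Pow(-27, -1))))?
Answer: Rational(6272, 297) ≈ 21.118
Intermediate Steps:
Mul(-14, Add(Mul(17, Pow(-11, -1)), Mul(-1, Pow(-27, -1)))) = Mul(-14, Add(Mul(17, Rational(-1, 11)), Mul(-1, Rational(-1, 27)))) = Mul(-14, Add(Rational(-17, 11), Rational(1, 27))) = Mul(-14, Rational(-448, 297)) = Rational(6272, 297)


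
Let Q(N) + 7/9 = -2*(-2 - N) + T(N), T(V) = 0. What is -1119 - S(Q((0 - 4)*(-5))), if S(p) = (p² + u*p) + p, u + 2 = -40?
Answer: -98419/81 ≈ -1215.0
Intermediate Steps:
u = -42 (u = -2 - 40 = -42)
Q(N) = 29/9 + 2*N (Q(N) = -7/9 + (-2*(-2 - N) + 0) = -7/9 + ((4 + 2*N) + 0) = -7/9 + (4 + 2*N) = 29/9 + 2*N)
S(p) = p² - 41*p (S(p) = (p² - 42*p) + p = p² - 41*p)
-1119 - S(Q((0 - 4)*(-5))) = -1119 - (29/9 + 2*((0 - 4)*(-5)))*(-41 + (29/9 + 2*((0 - 4)*(-5)))) = -1119 - (29/9 + 2*(-4*(-5)))*(-41 + (29/9 + 2*(-4*(-5)))) = -1119 - (29/9 + 2*20)*(-41 + (29/9 + 2*20)) = -1119 - (29/9 + 40)*(-41 + (29/9 + 40)) = -1119 - 389*(-41 + 389/9)/9 = -1119 - 389*20/(9*9) = -1119 - 1*7780/81 = -1119 - 7780/81 = -98419/81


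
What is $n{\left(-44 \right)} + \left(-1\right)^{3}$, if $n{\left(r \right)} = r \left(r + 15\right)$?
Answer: $1275$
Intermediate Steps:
$n{\left(r \right)} = r \left(15 + r\right)$
$n{\left(-44 \right)} + \left(-1\right)^{3} = - 44 \left(15 - 44\right) + \left(-1\right)^{3} = \left(-44\right) \left(-29\right) - 1 = 1276 - 1 = 1275$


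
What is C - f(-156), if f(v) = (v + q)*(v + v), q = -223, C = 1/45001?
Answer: -5321278247/45001 ≈ -1.1825e+5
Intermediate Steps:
C = 1/45001 ≈ 2.2222e-5
f(v) = 2*v*(-223 + v) (f(v) = (v - 223)*(v + v) = (-223 + v)*(2*v) = 2*v*(-223 + v))
C - f(-156) = 1/45001 - 2*(-156)*(-223 - 156) = 1/45001 - 2*(-156)*(-379) = 1/45001 - 1*118248 = 1/45001 - 118248 = -5321278247/45001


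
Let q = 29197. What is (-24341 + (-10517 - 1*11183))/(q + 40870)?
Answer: -46041/70067 ≈ -0.65710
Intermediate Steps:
(-24341 + (-10517 - 1*11183))/(q + 40870) = (-24341 + (-10517 - 1*11183))/(29197 + 40870) = (-24341 + (-10517 - 11183))/70067 = (-24341 - 21700)*(1/70067) = -46041*1/70067 = -46041/70067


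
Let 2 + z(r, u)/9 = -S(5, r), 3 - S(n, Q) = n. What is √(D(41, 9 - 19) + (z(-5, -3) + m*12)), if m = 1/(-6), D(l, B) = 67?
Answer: √65 ≈ 8.0623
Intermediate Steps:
S(n, Q) = 3 - n
z(r, u) = 0 (z(r, u) = -18 + 9*(-(3 - 1*5)) = -18 + 9*(-(3 - 5)) = -18 + 9*(-1*(-2)) = -18 + 9*2 = -18 + 18 = 0)
m = -⅙ ≈ -0.16667
√(D(41, 9 - 19) + (z(-5, -3) + m*12)) = √(67 + (0 - ⅙*12)) = √(67 + (0 - 2)) = √(67 - 2) = √65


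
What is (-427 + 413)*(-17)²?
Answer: -4046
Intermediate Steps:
(-427 + 413)*(-17)² = -14*289 = -4046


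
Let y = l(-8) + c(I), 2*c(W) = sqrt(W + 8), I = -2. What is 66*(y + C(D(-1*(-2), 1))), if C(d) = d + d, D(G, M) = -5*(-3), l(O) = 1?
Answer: 2046 + 33*sqrt(6) ≈ 2126.8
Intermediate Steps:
c(W) = sqrt(8 + W)/2 (c(W) = sqrt(W + 8)/2 = sqrt(8 + W)/2)
D(G, M) = 15
C(d) = 2*d
y = 1 + sqrt(6)/2 (y = 1 + sqrt(8 - 2)/2 = 1 + sqrt(6)/2 ≈ 2.2247)
66*(y + C(D(-1*(-2), 1))) = 66*((1 + sqrt(6)/2) + 2*15) = 66*((1 + sqrt(6)/2) + 30) = 66*(31 + sqrt(6)/2) = 2046 + 33*sqrt(6)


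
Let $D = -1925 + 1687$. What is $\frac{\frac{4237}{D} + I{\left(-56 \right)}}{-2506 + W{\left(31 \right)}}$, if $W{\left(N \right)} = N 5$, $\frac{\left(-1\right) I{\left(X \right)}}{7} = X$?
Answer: $- \frac{89059}{559538} \approx -0.15917$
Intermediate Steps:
$I{\left(X \right)} = - 7 X$
$D = -238$
$W{\left(N \right)} = 5 N$
$\frac{\frac{4237}{D} + I{\left(-56 \right)}}{-2506 + W{\left(31 \right)}} = \frac{\frac{4237}{-238} - -392}{-2506 + 5 \cdot 31} = \frac{4237 \left(- \frac{1}{238}\right) + 392}{-2506 + 155} = \frac{- \frac{4237}{238} + 392}{-2351} = \frac{89059}{238} \left(- \frac{1}{2351}\right) = - \frac{89059}{559538}$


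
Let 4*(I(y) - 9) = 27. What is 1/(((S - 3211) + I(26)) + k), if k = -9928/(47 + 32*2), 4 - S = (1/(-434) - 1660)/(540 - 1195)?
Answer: -63107940/207197616547 ≈ -0.00030458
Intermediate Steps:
I(y) = 63/4 (I(y) = 9 + (¼)*27 = 9 + 27/4 = 63/4)
S = 416639/284270 (S = 4 - (1/(-434) - 1660)/(540 - 1195) = 4 - (-1/434 - 1660)/(-655) = 4 - (-720441)*(-1)/(434*655) = 4 - 1*720441/284270 = 4 - 720441/284270 = 416639/284270 ≈ 1.4656)
k = -9928/111 (k = -9928/(47 + 64) = -9928/111 ≈ -89.441)
1/(((S - 3211) + I(26)) + k) = 1/(((416639/284270 - 3211) + 63/4) - 9928/111) = 1/((-912374331/284270 + 63/4) - 9928/111) = 1/(-1815794157/568540 - 9928/111) = 1/(-207197616547/63107940) = -63107940/207197616547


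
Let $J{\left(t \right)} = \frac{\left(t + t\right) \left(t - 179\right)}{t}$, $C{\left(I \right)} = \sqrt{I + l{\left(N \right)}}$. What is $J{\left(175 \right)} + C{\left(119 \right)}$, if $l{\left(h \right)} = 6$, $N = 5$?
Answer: $-8 + 5 \sqrt{5} \approx 3.1803$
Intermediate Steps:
$C{\left(I \right)} = \sqrt{6 + I}$ ($C{\left(I \right)} = \sqrt{I + 6} = \sqrt{6 + I}$)
$J{\left(t \right)} = -358 + 2 t$ ($J{\left(t \right)} = \frac{2 t \left(-179 + t\right)}{t} = -358 + 2 t$)
$J{\left(175 \right)} + C{\left(119 \right)} = \left(-358 + 2 \cdot 175\right) + \sqrt{6 + 119} = \left(-358 + 350\right) + \sqrt{125} = -8 + 5 \sqrt{5}$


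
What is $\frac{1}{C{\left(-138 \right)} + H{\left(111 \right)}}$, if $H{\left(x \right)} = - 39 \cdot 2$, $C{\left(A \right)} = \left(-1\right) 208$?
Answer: $- \frac{1}{286} \approx -0.0034965$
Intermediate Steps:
$C{\left(A \right)} = -208$
$H{\left(x \right)} = -78$ ($H{\left(x \right)} = \left(-1\right) 78 = -78$)
$\frac{1}{C{\left(-138 \right)} + H{\left(111 \right)}} = \frac{1}{-208 - 78} = \frac{1}{-286} = - \frac{1}{286}$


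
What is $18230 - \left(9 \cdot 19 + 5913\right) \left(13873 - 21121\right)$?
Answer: $44115062$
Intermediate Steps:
$18230 - \left(9 \cdot 19 + 5913\right) \left(13873 - 21121\right) = 18230 - \left(171 + 5913\right) \left(-7248\right) = 18230 - 6084 \left(-7248\right) = 18230 - -44096832 = 18230 + 44096832 = 44115062$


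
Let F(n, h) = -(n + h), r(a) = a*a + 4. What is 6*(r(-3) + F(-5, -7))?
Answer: 150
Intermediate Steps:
r(a) = 4 + a² (r(a) = a² + 4 = 4 + a²)
F(n, h) = -h - n (F(n, h) = -(h + n) = -h - n)
6*(r(-3) + F(-5, -7)) = 6*((4 + (-3)²) + (-1*(-7) - 1*(-5))) = 6*((4 + 9) + (7 + 5)) = 6*(13 + 12) = 6*25 = 150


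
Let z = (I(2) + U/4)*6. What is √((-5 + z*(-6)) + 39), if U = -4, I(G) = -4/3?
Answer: √118 ≈ 10.863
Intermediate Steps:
I(G) = -4/3 (I(G) = -4*⅓ = -4/3)
z = -14 (z = (-4/3 - 4/4)*6 = (-4/3 - 4*¼)*6 = (-4/3 - 1)*6 = -7/3*6 = -14)
√((-5 + z*(-6)) + 39) = √((-5 - 14*(-6)) + 39) = √((-5 + 84) + 39) = √(79 + 39) = √118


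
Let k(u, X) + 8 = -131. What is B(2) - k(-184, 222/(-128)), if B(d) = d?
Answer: 141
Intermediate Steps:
k(u, X) = -139 (k(u, X) = -8 - 131 = -139)
B(2) - k(-184, 222/(-128)) = 2 - 1*(-139) = 2 + 139 = 141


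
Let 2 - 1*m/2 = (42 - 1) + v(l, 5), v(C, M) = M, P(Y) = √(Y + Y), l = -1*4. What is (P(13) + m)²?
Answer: (88 - √26)² ≈ 6872.6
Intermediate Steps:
l = -4
P(Y) = √2*√Y (P(Y) = √(2*Y) = √2*√Y)
m = -88 (m = 4 - 2*((42 - 1) + 5) = 4 - 2*(41 + 5) = 4 - 2*46 = 4 - 92 = -88)
(P(13) + m)² = (√2*√13 - 88)² = (√26 - 88)² = (-88 + √26)²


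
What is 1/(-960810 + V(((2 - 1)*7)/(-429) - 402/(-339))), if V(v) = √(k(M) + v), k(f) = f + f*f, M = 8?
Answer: -46577186370/44751826432612661 - √171949809603/44751826432612661 ≈ -1.0408e-6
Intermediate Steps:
k(f) = f + f²
V(v) = √(72 + v) (V(v) = √(8*(1 + 8) + v) = √(8*9 + v) = √(72 + v))
1/(-960810 + V(((2 - 1)*7)/(-429) - 402/(-339))) = 1/(-960810 + √(72 + (((2 - 1)*7)/(-429) - 402/(-339)))) = 1/(-960810 + √(72 + ((1*7)*(-1/429) - 402*(-1/339)))) = 1/(-960810 + √(72 + (7*(-1/429) + 134/113))) = 1/(-960810 + √(72 + (-7/429 + 134/113))) = 1/(-960810 + √(72 + 56695/48477)) = 1/(-960810 + √(3547039/48477)) = 1/(-960810 + √171949809603/48477)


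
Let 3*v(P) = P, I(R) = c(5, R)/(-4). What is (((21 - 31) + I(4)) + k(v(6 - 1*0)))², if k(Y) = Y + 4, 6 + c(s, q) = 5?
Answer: 225/16 ≈ 14.063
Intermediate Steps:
c(s, q) = -1 (c(s, q) = -6 + 5 = -1)
I(R) = ¼ (I(R) = -1/(-4) = -1*(-¼) = ¼)
v(P) = P/3
k(Y) = 4 + Y
(((21 - 31) + I(4)) + k(v(6 - 1*0)))² = (((21 - 31) + ¼) + (4 + (6 - 1*0)/3))² = ((-10 + ¼) + (4 + (6 + 0)/3))² = (-39/4 + (4 + (⅓)*6))² = (-39/4 + (4 + 2))² = (-39/4 + 6)² = (-15/4)² = 225/16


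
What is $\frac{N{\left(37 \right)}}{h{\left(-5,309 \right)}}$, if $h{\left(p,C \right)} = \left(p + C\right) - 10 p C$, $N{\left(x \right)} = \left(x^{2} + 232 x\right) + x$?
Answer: $\frac{4995}{7877} \approx 0.63412$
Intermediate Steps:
$N{\left(x \right)} = x^{2} + 233 x$
$h{\left(p,C \right)} = C + p - 10 C p$ ($h{\left(p,C \right)} = \left(C + p\right) - 10 C p = C + p - 10 C p$)
$\frac{N{\left(37 \right)}}{h{\left(-5,309 \right)}} = \frac{37 \left(233 + 37\right)}{309 - 5 - 3090 \left(-5\right)} = \frac{37 \cdot 270}{309 - 5 + 15450} = \frac{9990}{15754} = 9990 \cdot \frac{1}{15754} = \frac{4995}{7877}$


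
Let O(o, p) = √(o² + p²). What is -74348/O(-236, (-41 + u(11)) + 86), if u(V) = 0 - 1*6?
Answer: -74348*√57217/57217 ≈ -310.82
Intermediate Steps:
u(V) = -6 (u(V) = 0 - 6 = -6)
-74348/O(-236, (-41 + u(11)) + 86) = -74348/√((-236)² + ((-41 - 6) + 86)²) = -74348/√(55696 + (-47 + 86)²) = -74348/√(55696 + 39²) = -74348/√(55696 + 1521) = -74348*√57217/57217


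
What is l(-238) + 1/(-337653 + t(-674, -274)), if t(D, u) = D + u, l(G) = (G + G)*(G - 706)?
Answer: 152148327743/338601 ≈ 4.4934e+5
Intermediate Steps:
l(G) = 2*G*(-706 + G) (l(G) = (2*G)*(-706 + G) = 2*G*(-706 + G))
l(-238) + 1/(-337653 + t(-674, -274)) = 2*(-238)*(-706 - 238) + 1/(-337653 + (-674 - 274)) = 2*(-238)*(-944) + 1/(-337653 - 948) = 449344 + 1/(-338601) = 449344 - 1/338601 = 152148327743/338601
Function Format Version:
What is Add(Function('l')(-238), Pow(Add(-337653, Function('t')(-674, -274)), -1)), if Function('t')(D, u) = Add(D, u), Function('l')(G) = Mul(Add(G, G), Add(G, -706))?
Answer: Rational(152148327743, 338601) ≈ 4.4934e+5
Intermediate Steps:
Function('l')(G) = Mul(2, G, Add(-706, G)) (Function('l')(G) = Mul(Mul(2, G), Add(-706, G)) = Mul(2, G, Add(-706, G)))
Add(Function('l')(-238), Pow(Add(-337653, Function('t')(-674, -274)), -1)) = Add(Mul(2, -238, Add(-706, -238)), Pow(Add(-337653, Add(-674, -274)), -1)) = Add(Mul(2, -238, -944), Pow(Add(-337653, -948), -1)) = Add(449344, Pow(-338601, -1)) = Add(449344, Rational(-1, 338601)) = Rational(152148327743, 338601)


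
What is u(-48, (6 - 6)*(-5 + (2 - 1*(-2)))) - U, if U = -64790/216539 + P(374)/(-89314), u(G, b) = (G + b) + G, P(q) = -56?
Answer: -925431019870/9669982123 ≈ -95.701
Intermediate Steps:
u(G, b) = b + 2*G
U = -2887263938/9669982123 (U = -64790/216539 - 56/(-89314) = -64790*1/216539 - 56*(-1/89314) = -64790/216539 + 28/44657 = -2887263938/9669982123 ≈ -0.29858)
u(-48, (6 - 6)*(-5 + (2 - 1*(-2)))) - U = ((6 - 6)*(-5 + (2 - 1*(-2))) + 2*(-48)) - 1*(-2887263938/9669982123) = (0*(-5 + (2 + 2)) - 96) + 2887263938/9669982123 = (0*(-5 + 4) - 96) + 2887263938/9669982123 = (0*(-1) - 96) + 2887263938/9669982123 = (0 - 96) + 2887263938/9669982123 = -96 + 2887263938/9669982123 = -925431019870/9669982123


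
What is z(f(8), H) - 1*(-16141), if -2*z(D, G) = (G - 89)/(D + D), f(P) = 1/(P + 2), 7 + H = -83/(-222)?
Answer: 7272749/444 ≈ 16380.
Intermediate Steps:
H = -1471/222 (H = -7 - 83/(-222) = -7 - 83*(-1/222) = -7 + 83/222 = -1471/222 ≈ -6.6261)
f(P) = 1/(2 + P)
z(D, G) = -(-89 + G)/(4*D) (z(D, G) = -(G - 89)/(2*(D + D)) = -(-89 + G)/(2*(2*D)) = -(-89 + G)*1/(2*D)/2 = -(-89 + G)/(4*D))
z(f(8), H) - 1*(-16141) = (89 - 1*(-1471/222))/(4*(1/(2 + 8))) - 1*(-16141) = (89 + 1471/222)/(4*(1/10)) + 16141 = (1/4)*(21229/222)/(1/10) + 16141 = (1/4)*10*(21229/222) + 16141 = 106145/444 + 16141 = 7272749/444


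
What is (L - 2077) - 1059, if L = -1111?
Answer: -4247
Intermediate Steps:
(L - 2077) - 1059 = (-1111 - 2077) - 1059 = -3188 - 1059 = -4247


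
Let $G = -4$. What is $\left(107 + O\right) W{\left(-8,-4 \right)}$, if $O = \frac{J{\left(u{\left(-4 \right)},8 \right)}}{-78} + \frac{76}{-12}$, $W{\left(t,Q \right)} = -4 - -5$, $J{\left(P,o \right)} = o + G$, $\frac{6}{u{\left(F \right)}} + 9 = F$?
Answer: $\frac{1308}{13} \approx 100.62$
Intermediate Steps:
$u{\left(F \right)} = \frac{6}{-9 + F}$
$J{\left(P,o \right)} = -4 + o$ ($J{\left(P,o \right)} = o - 4 = -4 + o$)
$W{\left(t,Q \right)} = 1$ ($W{\left(t,Q \right)} = -4 + 5 = 1$)
$O = - \frac{83}{13}$ ($O = \frac{-4 + 8}{-78} + \frac{76}{-12} = 4 \left(- \frac{1}{78}\right) + 76 \left(- \frac{1}{12}\right) = - \frac{2}{39} - \frac{19}{3} = - \frac{83}{13} \approx -6.3846$)
$\left(107 + O\right) W{\left(-8,-4 \right)} = \left(107 - \frac{83}{13}\right) 1 = \frac{1308}{13} \cdot 1 = \frac{1308}{13}$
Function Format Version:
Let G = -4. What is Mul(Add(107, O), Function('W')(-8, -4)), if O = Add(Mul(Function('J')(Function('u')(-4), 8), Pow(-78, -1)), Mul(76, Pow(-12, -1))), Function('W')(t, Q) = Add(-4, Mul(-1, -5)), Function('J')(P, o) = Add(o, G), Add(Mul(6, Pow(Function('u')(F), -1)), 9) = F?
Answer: Rational(1308, 13) ≈ 100.62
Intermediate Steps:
Function('u')(F) = Mul(6, Pow(Add(-9, F), -1))
Function('J')(P, o) = Add(-4, o) (Function('J')(P, o) = Add(o, -4) = Add(-4, o))
Function('W')(t, Q) = 1 (Function('W')(t, Q) = Add(-4, 5) = 1)
O = Rational(-83, 13) (O = Add(Mul(Add(-4, 8), Pow(-78, -1)), Mul(76, Pow(-12, -1))) = Add(Mul(4, Rational(-1, 78)), Mul(76, Rational(-1, 12))) = Add(Rational(-2, 39), Rational(-19, 3)) = Rational(-83, 13) ≈ -6.3846)
Mul(Add(107, O), Function('W')(-8, -4)) = Mul(Add(107, Rational(-83, 13)), 1) = Mul(Rational(1308, 13), 1) = Rational(1308, 13)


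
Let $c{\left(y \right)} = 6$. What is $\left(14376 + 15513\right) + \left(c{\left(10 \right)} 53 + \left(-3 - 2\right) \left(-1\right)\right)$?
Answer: $30212$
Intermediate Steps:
$\left(14376 + 15513\right) + \left(c{\left(10 \right)} 53 + \left(-3 - 2\right) \left(-1\right)\right) = \left(14376 + 15513\right) + \left(6 \cdot 53 + \left(-3 - 2\right) \left(-1\right)\right) = 29889 + \left(318 - -5\right) = 29889 + \left(318 + 5\right) = 29889 + 323 = 30212$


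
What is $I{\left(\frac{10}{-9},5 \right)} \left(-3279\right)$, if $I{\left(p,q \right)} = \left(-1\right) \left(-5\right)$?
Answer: $-16395$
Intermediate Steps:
$I{\left(p,q \right)} = 5$
$I{\left(\frac{10}{-9},5 \right)} \left(-3279\right) = 5 \left(-3279\right) = -16395$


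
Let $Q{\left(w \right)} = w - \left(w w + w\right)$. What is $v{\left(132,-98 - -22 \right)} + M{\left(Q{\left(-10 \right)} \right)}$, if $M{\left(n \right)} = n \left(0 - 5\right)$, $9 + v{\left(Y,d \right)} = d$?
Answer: $415$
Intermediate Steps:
$v{\left(Y,d \right)} = -9 + d$
$Q{\left(w \right)} = - w^{2}$ ($Q{\left(w \right)} = w - \left(w^{2} + w\right) = w - \left(w + w^{2}\right) = - w^{2}$)
$M{\left(n \right)} = - 5 n$ ($M{\left(n \right)} = n \left(-5\right) = - 5 n$)
$v{\left(132,-98 - -22 \right)} + M{\left(Q{\left(-10 \right)} \right)} = \left(-9 - 76\right) - 5 \left(- \left(-10\right)^{2}\right) = \left(-9 + \left(-98 + 22\right)\right) - 5 \left(\left(-1\right) 100\right) = \left(-9 - 76\right) - -500 = -85 + 500 = 415$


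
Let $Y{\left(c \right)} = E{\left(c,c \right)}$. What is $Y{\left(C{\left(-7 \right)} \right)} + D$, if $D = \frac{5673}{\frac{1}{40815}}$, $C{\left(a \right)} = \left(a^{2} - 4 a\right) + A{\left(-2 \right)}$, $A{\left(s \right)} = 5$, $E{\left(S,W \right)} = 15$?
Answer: $231543510$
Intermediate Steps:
$C{\left(a \right)} = 5 + a^{2} - 4 a$ ($C{\left(a \right)} = \left(a^{2} - 4 a\right) + 5 = 5 + a^{2} - 4 a$)
$Y{\left(c \right)} = 15$
$D = 231543495$ ($D = 5673 \frac{1}{\frac{1}{40815}} = 5673 \cdot 40815 = 231543495$)
$Y{\left(C{\left(-7 \right)} \right)} + D = 15 + 231543495 = 231543510$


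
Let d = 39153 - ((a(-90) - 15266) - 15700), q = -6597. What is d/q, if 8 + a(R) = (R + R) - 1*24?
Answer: -70331/6597 ≈ -10.661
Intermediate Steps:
a(R) = -32 + 2*R (a(R) = -8 + ((R + R) - 1*24) = -8 + (2*R - 24) = -8 + (-24 + 2*R) = -32 + 2*R)
d = 70331 (d = 39153 - (((-32 + 2*(-90)) - 15266) - 15700) = 39153 - (((-32 - 180) - 15266) - 15700) = 39153 - ((-212 - 15266) - 15700) = 39153 - (-15478 - 15700) = 39153 - 1*(-31178) = 39153 + 31178 = 70331)
d/q = 70331/(-6597) = 70331*(-1/6597) = -70331/6597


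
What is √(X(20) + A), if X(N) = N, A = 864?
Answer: 2*√221 ≈ 29.732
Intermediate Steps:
√(X(20) + A) = √(20 + 864) = √884 = 2*√221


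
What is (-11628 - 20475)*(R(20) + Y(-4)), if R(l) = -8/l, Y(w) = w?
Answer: 706266/5 ≈ 1.4125e+5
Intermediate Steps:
(-11628 - 20475)*(R(20) + Y(-4)) = (-11628 - 20475)*(-8/20 - 4) = -32103*(-8*1/20 - 4) = -32103*(-⅖ - 4) = -32103*(-22/5) = 706266/5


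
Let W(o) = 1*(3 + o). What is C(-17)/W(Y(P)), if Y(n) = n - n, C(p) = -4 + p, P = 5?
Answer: -7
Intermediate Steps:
Y(n) = 0
W(o) = 3 + o
C(-17)/W(Y(P)) = (-4 - 17)/(3 + 0) = -21/3 = -21*⅓ = -7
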